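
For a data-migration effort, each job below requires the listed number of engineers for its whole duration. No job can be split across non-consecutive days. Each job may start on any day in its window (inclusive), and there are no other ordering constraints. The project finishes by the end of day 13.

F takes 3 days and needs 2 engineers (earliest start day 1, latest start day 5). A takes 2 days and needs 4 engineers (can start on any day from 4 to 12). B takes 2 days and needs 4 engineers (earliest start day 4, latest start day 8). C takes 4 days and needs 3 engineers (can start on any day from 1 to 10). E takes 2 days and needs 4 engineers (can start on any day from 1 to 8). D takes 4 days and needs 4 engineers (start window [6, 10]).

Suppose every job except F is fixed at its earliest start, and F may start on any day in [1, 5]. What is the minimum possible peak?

F@1: d1:9  d2:9  d3:5  d4:11  d5:8  d6:4  d7:4  d8:4  d9:4  d10:0  d11:0  d12:0  d13:0 → peak 11
F@2: d1:7  d2:9  d3:5  d4:13  d5:8  d6:4  d7:4  d8:4  d9:4  d10:0  d11:0  d12:0  d13:0 → peak 13
F@3: d1:7  d2:7  d3:5  d4:13  d5:10  d6:4  d7:4  d8:4  d9:4  d10:0  d11:0  d12:0  d13:0 → peak 13
F@4: d1:7  d2:7  d3:3  d4:13  d5:10  d6:6  d7:4  d8:4  d9:4  d10:0  d11:0  d12:0  d13:0 → peak 13
F@5: d1:7  d2:7  d3:3  d4:11  d5:10  d6:6  d7:6  d8:4  d9:4  d10:0  d11:0  d12:0  d13:0 → peak 11
Best is F@1, peak 11.

11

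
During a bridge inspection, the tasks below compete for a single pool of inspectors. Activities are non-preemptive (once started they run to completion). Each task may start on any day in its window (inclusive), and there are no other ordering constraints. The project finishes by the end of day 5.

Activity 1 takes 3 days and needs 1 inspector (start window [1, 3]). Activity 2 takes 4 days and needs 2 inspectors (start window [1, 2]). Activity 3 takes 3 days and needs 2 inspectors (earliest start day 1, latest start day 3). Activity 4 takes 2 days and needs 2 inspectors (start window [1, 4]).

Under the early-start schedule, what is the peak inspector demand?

7

Early-start schedule: Activity 1@1, Activity 2@1, Activity 3@1, Activity 4@1.
Load per day: day 1: 7, day 2: 7, day 3: 5, day 4: 2, day 5: 0.
Peak is 7.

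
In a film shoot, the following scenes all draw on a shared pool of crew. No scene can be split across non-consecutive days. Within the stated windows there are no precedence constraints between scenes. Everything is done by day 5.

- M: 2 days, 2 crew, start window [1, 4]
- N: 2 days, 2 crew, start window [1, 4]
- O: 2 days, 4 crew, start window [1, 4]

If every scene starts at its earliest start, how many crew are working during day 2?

8

At early start, day 2 has: M, N, O.
Demand: 2 + 2 + 4 = 8.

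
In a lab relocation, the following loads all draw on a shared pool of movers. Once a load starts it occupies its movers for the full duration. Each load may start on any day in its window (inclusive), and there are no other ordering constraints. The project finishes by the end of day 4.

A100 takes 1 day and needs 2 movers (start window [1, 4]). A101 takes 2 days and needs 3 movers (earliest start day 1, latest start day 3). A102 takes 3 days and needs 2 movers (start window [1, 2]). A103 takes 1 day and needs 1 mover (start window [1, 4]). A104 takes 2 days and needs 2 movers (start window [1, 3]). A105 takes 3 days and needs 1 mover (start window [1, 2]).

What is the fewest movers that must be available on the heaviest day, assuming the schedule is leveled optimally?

Early-start (A100@1, A101@1, A102@1, A103@1, A104@1, A105@1) gives peak 11: d1:11  d2:8  d3:3  d4:0.
Shift A102→2, A104→3, A105→2.
Schedule A100@1, A101@1, A102@2, A103@1, A104@3, A105@2: d1:6  d2:6  d3:5  d4:5 — peak 6.
Total mover-days = 22 over 4 days ⇒ peak ≥ ⌈22/4⌉ = 6, so 6 is optimal.

6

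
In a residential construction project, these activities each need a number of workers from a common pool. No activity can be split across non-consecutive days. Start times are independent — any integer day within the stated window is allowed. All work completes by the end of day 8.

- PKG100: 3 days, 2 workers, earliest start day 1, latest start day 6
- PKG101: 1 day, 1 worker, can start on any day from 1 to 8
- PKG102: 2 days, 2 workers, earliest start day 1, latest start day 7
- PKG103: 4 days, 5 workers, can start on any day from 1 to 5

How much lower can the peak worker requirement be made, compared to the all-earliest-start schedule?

5

Early-start peak: d1:10  d2:9  d3:7  d4:5  d5:0  d6:0  d7:0  d8:0 ⇒ 10.
Leveled (PKG100@1, PKG101@1, PKG102@1, PKG103@4): d1:5  d2:4  d3:2  d4:5  d5:5  d6:5  d7:5  d8:0 ⇒ 5.
Reduction 10 − 5 = 5.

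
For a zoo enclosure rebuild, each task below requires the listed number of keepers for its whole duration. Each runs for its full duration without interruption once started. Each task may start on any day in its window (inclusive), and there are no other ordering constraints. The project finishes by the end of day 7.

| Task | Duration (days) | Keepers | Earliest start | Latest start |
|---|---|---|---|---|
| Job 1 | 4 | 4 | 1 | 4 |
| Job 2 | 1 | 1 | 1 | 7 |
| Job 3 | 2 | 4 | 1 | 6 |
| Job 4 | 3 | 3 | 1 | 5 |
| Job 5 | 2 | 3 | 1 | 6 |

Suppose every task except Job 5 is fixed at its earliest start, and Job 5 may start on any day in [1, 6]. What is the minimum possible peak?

Job 5@1: d1:15  d2:14  d3:7  d4:4  d5:0  d6:0  d7:0 → peak 15
Job 5@2: d1:12  d2:14  d3:10  d4:4  d5:0  d6:0  d7:0 → peak 14
Job 5@3: d1:12  d2:11  d3:10  d4:7  d5:0  d6:0  d7:0 → peak 12
Job 5@4: d1:12  d2:11  d3:7  d4:7  d5:3  d6:0  d7:0 → peak 12
Job 5@5: d1:12  d2:11  d3:7  d4:4  d5:3  d6:3  d7:0 → peak 12
Job 5@6: d1:12  d2:11  d3:7  d4:4  d5:0  d6:3  d7:3 → peak 12
Best is Job 5@3, peak 12.

12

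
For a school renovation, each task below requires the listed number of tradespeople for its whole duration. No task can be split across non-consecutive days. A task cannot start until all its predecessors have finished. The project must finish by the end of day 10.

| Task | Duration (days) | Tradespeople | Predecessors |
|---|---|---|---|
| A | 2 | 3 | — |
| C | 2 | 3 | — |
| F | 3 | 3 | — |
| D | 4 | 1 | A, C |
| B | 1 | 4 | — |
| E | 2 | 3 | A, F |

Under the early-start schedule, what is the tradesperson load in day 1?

13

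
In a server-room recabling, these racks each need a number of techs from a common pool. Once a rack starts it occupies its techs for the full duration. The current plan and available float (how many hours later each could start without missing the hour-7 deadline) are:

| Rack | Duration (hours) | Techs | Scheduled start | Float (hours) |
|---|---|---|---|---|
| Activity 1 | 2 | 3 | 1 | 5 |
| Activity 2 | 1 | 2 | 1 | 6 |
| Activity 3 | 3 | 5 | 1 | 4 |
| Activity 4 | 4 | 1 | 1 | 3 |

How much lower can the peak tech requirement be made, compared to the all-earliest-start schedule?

Early-start peak: h1:11  h2:9  h3:6  h4:1  h5:0  h6:0  h7:0 ⇒ 11.
Leveled (Activity 1@1, Activity 2@3, Activity 3@5, Activity 4@1): h1:4  h2:4  h3:3  h4:1  h5:5  h6:5  h7:5 ⇒ 5.
Reduction 11 − 5 = 6.

6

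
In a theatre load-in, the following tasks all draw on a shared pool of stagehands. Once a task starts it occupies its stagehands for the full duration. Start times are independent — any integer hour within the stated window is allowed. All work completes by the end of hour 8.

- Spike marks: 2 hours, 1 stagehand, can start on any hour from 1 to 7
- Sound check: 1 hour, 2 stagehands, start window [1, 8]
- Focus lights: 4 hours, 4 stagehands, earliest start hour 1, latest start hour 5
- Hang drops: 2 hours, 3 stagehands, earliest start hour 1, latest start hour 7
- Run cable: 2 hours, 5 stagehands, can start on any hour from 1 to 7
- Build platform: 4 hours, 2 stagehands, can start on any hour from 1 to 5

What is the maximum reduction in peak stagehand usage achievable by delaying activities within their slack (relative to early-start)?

Early-start peak: h1:17  h2:15  h3:6  h4:6  h5:0  h6:0  h7:0  h8:0 ⇒ 17.
Leveled (Spike marks@1, Sound check@1, Focus lights@3, Hang drops@1, Run cable@7, Build platform@2): h1:6  h2:6  h3:6  h4:6  h5:6  h6:4  h7:5  h8:5 ⇒ 6.
Reduction 17 − 6 = 11.

11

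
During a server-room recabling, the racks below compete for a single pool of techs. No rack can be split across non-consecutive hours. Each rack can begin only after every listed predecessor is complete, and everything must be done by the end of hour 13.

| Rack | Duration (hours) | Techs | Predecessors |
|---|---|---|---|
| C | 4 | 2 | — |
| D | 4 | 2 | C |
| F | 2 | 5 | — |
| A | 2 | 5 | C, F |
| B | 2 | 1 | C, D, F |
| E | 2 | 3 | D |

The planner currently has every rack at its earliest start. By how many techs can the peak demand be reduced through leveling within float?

0

Early-start peak: h1:7  h2:7  h3:2  h4:2  h5:7  h6:7  h7:2  h8:2  h9:4  h10:4  h11:0  h12:0  h13:0 ⇒ 7.
Leveled (C@1, D@5, F@1, A@5, B@9, E@9): h1:7  h2:7  h3:2  h4:2  h5:7  h6:7  h7:2  h8:2  h9:4  h10:4  h11:0  h12:0  h13:0 ⇒ 7.
Reduction 7 − 7 = 0.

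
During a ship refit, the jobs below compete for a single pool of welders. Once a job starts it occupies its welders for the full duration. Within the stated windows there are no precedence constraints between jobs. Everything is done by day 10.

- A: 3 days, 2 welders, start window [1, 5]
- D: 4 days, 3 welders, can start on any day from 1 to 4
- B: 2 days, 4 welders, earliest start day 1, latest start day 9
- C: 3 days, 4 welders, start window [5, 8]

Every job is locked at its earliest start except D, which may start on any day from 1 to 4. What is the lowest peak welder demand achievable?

D@1: d1:9  d2:9  d3:5  d4:3  d5:4  d6:4  d7:4  d8:0  d9:0  d10:0 → peak 9
D@2: d1:6  d2:9  d3:5  d4:3  d5:7  d6:4  d7:4  d8:0  d9:0  d10:0 → peak 9
D@3: d1:6  d2:6  d3:5  d4:3  d5:7  d6:7  d7:4  d8:0  d9:0  d10:0 → peak 7
D@4: d1:6  d2:6  d3:2  d4:3  d5:7  d6:7  d7:7  d8:0  d9:0  d10:0 → peak 7
Best is D@3, peak 7.

7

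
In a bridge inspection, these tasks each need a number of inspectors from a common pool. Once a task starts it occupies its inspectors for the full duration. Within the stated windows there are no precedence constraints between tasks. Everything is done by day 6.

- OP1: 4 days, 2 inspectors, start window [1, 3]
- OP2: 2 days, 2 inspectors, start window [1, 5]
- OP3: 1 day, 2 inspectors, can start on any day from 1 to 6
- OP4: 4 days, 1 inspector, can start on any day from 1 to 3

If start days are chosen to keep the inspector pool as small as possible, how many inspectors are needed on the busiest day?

4

Early-start (OP1@1, OP2@1, OP3@1, OP4@1) gives peak 7: d1:7  d2:5  d3:3  d4:3  d5:0  d6:0.
Shift OP3→5, OP4→3.
Schedule OP1@1, OP2@1, OP3@5, OP4@3: d1:4  d2:4  d3:3  d4:3  d5:3  d6:1 — peak 4.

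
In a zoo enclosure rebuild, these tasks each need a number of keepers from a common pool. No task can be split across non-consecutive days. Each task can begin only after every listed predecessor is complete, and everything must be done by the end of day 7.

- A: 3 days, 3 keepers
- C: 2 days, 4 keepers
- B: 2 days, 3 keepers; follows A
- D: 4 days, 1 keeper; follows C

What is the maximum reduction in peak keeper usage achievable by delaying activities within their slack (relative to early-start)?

3

Early-start peak: d1:7  d2:7  d3:4  d4:4  d5:4  d6:1  d7:0 ⇒ 7.
Leveled (A@3, C@1, B@6, D@3): d1:4  d2:4  d3:4  d4:4  d5:4  d6:4  d7:3 ⇒ 4.
Reduction 7 − 4 = 3.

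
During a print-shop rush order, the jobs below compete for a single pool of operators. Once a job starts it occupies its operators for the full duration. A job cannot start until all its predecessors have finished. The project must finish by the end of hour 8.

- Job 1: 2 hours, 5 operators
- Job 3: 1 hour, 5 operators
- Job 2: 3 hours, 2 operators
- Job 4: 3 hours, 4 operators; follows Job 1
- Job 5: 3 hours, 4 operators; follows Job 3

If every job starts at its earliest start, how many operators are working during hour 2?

11

At early start, hour 2 has: Job 1, Job 2, Job 5.
Demand: 5 + 2 + 4 = 11.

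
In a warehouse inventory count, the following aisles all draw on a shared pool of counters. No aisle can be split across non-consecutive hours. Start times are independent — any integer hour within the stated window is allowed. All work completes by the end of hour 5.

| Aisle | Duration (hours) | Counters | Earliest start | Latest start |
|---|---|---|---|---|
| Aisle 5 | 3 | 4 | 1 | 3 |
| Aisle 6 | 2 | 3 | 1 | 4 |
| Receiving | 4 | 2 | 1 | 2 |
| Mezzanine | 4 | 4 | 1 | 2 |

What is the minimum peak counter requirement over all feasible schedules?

Early-start (Aisle 5@1, Aisle 6@1, Receiving@1, Mezzanine@1) gives peak 13: h1:13  h2:13  h3:10  h4:6  h5:0.
Shift Aisle 6→4.
Schedule Aisle 5@1, Aisle 6@4, Receiving@1, Mezzanine@1: h1:10  h2:10  h3:10  h4:9  h5:3 — peak 10.

10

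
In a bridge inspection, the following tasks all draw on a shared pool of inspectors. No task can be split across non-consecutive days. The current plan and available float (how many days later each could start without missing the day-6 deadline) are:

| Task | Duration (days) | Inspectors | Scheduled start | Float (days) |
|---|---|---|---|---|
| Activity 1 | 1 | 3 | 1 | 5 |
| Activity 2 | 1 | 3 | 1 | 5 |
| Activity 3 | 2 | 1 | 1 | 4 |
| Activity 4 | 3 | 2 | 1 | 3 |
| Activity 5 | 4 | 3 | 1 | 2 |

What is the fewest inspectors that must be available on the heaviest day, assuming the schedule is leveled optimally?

5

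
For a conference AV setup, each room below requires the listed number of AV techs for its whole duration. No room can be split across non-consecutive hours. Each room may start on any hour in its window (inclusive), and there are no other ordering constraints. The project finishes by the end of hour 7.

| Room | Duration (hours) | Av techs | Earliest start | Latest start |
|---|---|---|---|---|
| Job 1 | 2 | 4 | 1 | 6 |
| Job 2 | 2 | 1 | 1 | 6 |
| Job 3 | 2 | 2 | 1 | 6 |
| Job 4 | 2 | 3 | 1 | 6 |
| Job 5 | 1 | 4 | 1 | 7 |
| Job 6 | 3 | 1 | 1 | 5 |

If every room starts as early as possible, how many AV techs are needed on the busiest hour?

15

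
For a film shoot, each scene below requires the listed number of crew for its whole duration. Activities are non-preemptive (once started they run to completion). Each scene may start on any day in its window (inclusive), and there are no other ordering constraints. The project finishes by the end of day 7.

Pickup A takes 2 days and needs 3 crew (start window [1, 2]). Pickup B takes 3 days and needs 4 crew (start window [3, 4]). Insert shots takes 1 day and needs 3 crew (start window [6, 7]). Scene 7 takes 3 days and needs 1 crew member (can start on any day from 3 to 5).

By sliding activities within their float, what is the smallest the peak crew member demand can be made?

5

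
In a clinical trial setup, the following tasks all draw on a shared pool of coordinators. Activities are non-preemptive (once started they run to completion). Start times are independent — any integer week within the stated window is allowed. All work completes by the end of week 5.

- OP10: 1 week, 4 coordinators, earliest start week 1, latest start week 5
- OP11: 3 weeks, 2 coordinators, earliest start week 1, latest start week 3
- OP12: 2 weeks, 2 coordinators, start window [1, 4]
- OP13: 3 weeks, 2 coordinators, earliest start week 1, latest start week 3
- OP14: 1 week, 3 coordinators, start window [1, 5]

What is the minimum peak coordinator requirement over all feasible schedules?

Early-start (OP10@1, OP11@1, OP12@1, OP13@1, OP14@1) gives peak 13: w1:13  w2:6  w3:4  w4:0  w5:0.
Shift OP12→2, OP13→2, OP14→4.
Schedule OP10@1, OP11@1, OP12@2, OP13@2, OP14@4: w1:6  w2:6  w3:6  w4:5  w5:0 — peak 6.

6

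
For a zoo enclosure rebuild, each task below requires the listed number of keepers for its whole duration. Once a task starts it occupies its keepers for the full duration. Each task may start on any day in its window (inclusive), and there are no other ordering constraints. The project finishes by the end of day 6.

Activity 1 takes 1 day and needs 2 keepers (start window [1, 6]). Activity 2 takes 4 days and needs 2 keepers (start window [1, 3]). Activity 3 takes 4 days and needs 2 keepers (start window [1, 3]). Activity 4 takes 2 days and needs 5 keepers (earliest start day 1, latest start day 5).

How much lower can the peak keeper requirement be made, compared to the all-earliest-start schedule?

Early-start peak: d1:11  d2:9  d3:4  d4:4  d5:0  d6:0 ⇒ 11.
Leveled (Activity 1@1, Activity 2@1, Activity 3@1, Activity 4@5): d1:6  d2:4  d3:4  d4:4  d5:5  d6:5 ⇒ 6.
Reduction 11 − 6 = 5.

5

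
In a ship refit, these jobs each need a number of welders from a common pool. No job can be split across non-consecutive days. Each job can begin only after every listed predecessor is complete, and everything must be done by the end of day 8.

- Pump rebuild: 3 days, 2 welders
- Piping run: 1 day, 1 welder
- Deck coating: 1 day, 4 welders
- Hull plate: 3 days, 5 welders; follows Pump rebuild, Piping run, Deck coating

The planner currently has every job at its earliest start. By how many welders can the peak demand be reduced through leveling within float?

Early-start peak: d1:7  d2:2  d3:2  d4:5  d5:5  d6:5  d7:0  d8:0 ⇒ 7.
Leveled (Pump rebuild@1, Piping run@1, Deck coating@4, Hull plate@5): d1:3  d2:2  d3:2  d4:4  d5:5  d6:5  d7:5  d8:0 ⇒ 5.
Reduction 7 − 5 = 2.

2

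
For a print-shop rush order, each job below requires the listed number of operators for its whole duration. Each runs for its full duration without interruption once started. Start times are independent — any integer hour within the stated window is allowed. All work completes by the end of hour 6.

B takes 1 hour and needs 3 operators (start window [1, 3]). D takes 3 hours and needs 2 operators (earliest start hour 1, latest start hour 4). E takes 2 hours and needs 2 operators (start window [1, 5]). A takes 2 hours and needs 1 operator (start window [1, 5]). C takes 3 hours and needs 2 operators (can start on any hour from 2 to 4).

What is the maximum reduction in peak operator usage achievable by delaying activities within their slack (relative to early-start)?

Early-start peak: h1:8  h2:7  h3:4  h4:2  h5:0  h6:0 ⇒ 8.
Leveled (B@1, D@2, E@2, A@5, C@4): h1:3  h2:4  h3:4  h4:4  h5:3  h6:3 ⇒ 4.
Reduction 8 − 4 = 4.

4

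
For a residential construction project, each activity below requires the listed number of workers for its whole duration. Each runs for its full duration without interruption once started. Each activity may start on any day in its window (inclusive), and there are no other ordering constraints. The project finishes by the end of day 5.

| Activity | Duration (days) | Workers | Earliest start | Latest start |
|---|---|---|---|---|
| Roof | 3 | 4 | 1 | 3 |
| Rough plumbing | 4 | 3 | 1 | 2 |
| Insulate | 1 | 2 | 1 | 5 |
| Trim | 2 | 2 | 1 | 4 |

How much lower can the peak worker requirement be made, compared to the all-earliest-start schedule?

4

Early-start peak: d1:11  d2:9  d3:7  d4:3  d5:0 ⇒ 11.
Leveled (Roof@1, Rough plumbing@1, Insulate@4, Trim@4): d1:7  d2:7  d3:7  d4:7  d5:2 ⇒ 7.
Reduction 11 − 7 = 4.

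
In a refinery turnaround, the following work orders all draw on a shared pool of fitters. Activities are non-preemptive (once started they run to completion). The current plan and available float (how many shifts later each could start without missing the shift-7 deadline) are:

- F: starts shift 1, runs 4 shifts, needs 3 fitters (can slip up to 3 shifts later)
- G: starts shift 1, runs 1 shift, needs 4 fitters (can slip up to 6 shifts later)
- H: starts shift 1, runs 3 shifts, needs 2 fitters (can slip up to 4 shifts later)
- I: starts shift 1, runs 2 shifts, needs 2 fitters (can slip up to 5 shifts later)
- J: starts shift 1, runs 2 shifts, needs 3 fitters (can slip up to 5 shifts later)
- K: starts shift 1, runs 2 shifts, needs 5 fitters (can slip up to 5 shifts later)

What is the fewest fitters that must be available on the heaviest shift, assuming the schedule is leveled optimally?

7

Early-start (F@1, G@1, H@1, I@1, J@1, K@1) gives peak 19: s1:19  s2:15  s3:5  s4:3  s5:0  s6:0  s7:0.
Shift H→4, I→4, J→2, K→6.
Schedule F@1, G@1, H@4, I@4, J@2, K@6: s1:7  s2:6  s3:6  s4:7  s5:4  s6:7  s7:5 — peak 7.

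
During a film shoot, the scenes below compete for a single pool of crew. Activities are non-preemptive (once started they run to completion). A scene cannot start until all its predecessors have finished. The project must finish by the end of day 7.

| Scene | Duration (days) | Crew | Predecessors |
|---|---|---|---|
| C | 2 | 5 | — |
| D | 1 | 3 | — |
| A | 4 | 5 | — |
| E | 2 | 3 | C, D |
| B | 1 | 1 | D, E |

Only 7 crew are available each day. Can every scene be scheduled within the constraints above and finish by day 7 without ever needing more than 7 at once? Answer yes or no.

The minimum achievable peak is 8; 7 < 8, so no feasible schedule stays within the cap.

no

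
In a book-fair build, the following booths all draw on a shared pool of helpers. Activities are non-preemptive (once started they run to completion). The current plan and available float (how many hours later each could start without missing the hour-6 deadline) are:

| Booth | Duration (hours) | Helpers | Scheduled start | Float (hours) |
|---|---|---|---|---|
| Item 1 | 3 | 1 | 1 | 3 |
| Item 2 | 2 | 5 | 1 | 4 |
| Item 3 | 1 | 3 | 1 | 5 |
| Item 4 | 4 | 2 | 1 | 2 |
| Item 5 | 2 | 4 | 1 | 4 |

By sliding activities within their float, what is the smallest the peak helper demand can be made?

Early-start (Item 1@1, Item 2@1, Item 3@1, Item 4@1, Item 5@1) gives peak 15: h1:15  h2:12  h3:3  h4:2  h5:0  h6:0.
Shift Item 3→3, Item 4→3, Item 5→4.
Schedule Item 1@1, Item 2@1, Item 3@3, Item 4@3, Item 5@4: h1:6  h2:6  h3:6  h4:6  h5:6  h6:2 — peak 6.
Total helper-hours = 32 over 6 hours ⇒ peak ≥ ⌈32/6⌉ = 6, so 6 is optimal.

6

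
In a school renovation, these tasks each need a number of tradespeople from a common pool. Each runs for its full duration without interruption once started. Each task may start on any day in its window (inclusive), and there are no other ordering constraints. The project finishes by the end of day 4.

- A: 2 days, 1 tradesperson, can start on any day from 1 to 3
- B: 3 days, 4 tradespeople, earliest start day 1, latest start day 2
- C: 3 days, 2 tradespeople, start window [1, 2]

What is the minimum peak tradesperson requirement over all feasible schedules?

7

Schedule A@1, B@1, C@1: d1:7  d2:7  d3:6  d4:0 — peak 7.
No arrangement of the 12 feasible schedules does better.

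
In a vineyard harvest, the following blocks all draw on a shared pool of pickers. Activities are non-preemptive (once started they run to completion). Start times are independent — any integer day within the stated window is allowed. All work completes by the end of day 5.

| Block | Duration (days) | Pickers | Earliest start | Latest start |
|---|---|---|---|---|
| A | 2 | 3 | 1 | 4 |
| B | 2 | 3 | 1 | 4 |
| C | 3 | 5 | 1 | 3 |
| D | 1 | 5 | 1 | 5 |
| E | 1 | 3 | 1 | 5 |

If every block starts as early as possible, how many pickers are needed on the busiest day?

Early-start schedule: A@1, B@1, C@1, D@1, E@1.
Load per day: day 1: 19, day 2: 11, day 3: 5, day 4: 0, day 5: 0.
Peak is 19.

19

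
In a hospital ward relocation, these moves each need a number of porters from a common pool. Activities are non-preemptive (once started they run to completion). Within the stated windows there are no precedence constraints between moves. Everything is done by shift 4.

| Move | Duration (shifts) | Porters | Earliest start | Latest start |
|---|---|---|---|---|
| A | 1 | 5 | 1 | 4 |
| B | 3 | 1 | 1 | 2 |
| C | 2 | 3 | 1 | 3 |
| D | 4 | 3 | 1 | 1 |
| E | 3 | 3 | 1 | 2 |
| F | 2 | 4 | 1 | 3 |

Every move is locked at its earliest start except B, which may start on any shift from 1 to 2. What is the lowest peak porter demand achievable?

B@1: s1:19  s2:14  s3:7  s4:3 → peak 19
B@2: s1:18  s2:14  s3:7  s4:4 → peak 18
Best is B@2, peak 18.

18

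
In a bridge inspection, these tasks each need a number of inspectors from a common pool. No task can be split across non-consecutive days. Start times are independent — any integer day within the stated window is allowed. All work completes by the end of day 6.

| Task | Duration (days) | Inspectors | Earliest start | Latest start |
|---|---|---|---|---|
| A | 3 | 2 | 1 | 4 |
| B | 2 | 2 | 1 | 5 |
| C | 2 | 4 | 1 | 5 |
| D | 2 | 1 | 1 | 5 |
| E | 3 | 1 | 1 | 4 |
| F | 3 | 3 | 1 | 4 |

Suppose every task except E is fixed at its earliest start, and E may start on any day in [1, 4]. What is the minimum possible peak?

12

E@1: d1:13  d2:13  d3:6  d4:0  d5:0  d6:0 → peak 13
E@2: d1:12  d2:13  d3:6  d4:1  d5:0  d6:0 → peak 13
E@3: d1:12  d2:12  d3:6  d4:1  d5:1  d6:0 → peak 12
E@4: d1:12  d2:12  d3:5  d4:1  d5:1  d6:1 → peak 12
Best is E@3, peak 12.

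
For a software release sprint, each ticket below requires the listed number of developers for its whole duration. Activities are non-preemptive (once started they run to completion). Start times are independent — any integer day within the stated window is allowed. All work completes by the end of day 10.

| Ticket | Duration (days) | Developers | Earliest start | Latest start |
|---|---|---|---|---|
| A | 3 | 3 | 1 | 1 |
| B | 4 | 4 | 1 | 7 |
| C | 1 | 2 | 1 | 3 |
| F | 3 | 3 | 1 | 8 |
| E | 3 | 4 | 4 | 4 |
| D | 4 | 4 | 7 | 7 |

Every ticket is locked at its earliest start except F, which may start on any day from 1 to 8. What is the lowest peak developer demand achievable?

9

F@1: d1:12  d2:10  d3:10  d4:8  d5:4  d6:4  d7:4  d8:4  d9:4  d10:4 → peak 12
F@2: d1:9  d2:10  d3:10  d4:11  d5:4  d6:4  d7:4  d8:4  d9:4  d10:4 → peak 11
F@3: d1:9  d2:7  d3:10  d4:11  d5:7  d6:4  d7:4  d8:4  d9:4  d10:4 → peak 11
F@4: d1:9  d2:7  d3:7  d4:11  d5:7  d6:7  d7:4  d8:4  d9:4  d10:4 → peak 11
F@5: d1:9  d2:7  d3:7  d4:8  d5:7  d6:7  d7:7  d8:4  d9:4  d10:4 → peak 9
F@6: d1:9  d2:7  d3:7  d4:8  d5:4  d6:7  d7:7  d8:7  d9:4  d10:4 → peak 9
F@7: d1:9  d2:7  d3:7  d4:8  d5:4  d6:4  d7:7  d8:7  d9:7  d10:4 → peak 9
F@8: d1:9  d2:7  d3:7  d4:8  d5:4  d6:4  d7:4  d8:7  d9:7  d10:7 → peak 9
Best is F@5, peak 9.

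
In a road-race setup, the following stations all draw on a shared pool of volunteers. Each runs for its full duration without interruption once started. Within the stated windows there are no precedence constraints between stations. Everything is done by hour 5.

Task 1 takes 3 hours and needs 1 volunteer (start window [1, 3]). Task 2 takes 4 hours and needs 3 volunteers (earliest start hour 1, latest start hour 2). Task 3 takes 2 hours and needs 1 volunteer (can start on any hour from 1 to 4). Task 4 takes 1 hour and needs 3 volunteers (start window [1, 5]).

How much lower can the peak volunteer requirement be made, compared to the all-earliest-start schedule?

Early-start peak: h1:8  h2:5  h3:4  h4:3  h5:0 ⇒ 8.
Leveled (Task 1@1, Task 2@1, Task 3@4, Task 4@5): h1:4  h2:4  h3:4  h4:4  h5:4 ⇒ 4.
Reduction 8 − 4 = 4.

4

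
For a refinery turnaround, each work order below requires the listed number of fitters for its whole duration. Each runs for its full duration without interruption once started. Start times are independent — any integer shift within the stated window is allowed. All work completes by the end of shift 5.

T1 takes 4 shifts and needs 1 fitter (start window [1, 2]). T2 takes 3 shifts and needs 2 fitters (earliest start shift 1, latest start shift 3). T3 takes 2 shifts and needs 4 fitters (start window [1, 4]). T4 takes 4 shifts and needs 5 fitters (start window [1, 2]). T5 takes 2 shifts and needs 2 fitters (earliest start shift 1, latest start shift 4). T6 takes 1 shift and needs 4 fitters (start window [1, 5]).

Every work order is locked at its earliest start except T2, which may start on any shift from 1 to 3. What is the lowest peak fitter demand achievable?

T2@1: s1:18  s2:14  s3:8  s4:6  s5:0 → peak 18
T2@2: s1:16  s2:14  s3:8  s4:8  s5:0 → peak 16
T2@3: s1:16  s2:12  s3:8  s4:8  s5:2 → peak 16
Best is T2@2, peak 16.

16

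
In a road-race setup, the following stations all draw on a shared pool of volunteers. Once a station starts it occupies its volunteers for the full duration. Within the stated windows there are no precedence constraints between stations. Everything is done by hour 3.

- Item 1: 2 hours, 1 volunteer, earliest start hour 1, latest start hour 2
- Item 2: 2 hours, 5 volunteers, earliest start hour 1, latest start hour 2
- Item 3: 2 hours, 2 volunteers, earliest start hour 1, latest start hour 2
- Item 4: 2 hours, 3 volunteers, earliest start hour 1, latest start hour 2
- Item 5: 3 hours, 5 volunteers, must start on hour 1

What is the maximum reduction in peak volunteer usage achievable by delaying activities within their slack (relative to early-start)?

Early-start peak: h1:16  h2:16  h3:5 ⇒ 16.
Leveled (Item 1@1, Item 2@1, Item 3@1, Item 4@1, Item 5@1): h1:16  h2:16  h3:5 ⇒ 16.
Reduction 16 − 16 = 0.

0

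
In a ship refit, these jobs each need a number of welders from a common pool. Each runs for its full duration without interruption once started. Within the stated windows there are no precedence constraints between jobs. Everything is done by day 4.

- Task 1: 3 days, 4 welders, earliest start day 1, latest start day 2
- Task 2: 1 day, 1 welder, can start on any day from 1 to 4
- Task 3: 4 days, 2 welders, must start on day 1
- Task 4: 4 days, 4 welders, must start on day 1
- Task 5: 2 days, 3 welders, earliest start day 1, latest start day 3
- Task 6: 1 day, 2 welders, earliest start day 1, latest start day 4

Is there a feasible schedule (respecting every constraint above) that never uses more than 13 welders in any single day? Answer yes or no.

Schedule Task 1@1, Task 2@1, Task 3@1, Task 4@1, Task 5@2, Task 6@1: d1:13  d2:13  d3:13  d4:6 — peak 13 ≤ 13.

yes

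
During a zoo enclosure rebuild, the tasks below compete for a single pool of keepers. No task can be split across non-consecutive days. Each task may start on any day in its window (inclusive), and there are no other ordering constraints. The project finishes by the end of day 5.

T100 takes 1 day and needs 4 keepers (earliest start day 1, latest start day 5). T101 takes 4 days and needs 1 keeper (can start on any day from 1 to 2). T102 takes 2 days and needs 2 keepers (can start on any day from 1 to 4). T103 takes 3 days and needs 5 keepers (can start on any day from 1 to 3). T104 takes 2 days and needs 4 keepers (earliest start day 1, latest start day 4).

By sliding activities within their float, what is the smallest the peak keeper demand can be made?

Early-start (T100@1, T101@1, T102@1, T103@1, T104@1) gives peak 16: d1:16  d2:12  d3:6  d4:1  d5:0.
Shift T101→2, T102→2, T103→3.
Schedule T100@1, T101@2, T102@2, T103@3, T104@1: d1:8  d2:7  d3:8  d4:6  d5:6 — peak 8.

8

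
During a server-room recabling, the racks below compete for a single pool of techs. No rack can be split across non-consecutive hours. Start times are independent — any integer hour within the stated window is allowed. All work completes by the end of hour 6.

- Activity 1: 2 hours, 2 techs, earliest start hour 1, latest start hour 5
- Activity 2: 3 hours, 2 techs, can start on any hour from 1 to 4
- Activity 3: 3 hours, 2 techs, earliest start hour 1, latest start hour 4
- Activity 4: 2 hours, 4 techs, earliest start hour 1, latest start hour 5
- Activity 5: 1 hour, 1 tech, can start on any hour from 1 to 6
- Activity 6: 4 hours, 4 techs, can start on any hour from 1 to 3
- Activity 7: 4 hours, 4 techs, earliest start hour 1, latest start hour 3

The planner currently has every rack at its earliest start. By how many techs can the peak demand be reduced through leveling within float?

9

Early-start peak: h1:19  h2:18  h3:12  h4:8  h5:0  h6:0 ⇒ 19.
Leveled (Activity 1@1, Activity 2@1, Activity 3@4, Activity 4@1, Activity 5@1, Activity 6@3, Activity 7@3): h1:9  h2:8  h3:10  h4:10  h5:10  h6:10 ⇒ 10.
Reduction 19 − 10 = 9.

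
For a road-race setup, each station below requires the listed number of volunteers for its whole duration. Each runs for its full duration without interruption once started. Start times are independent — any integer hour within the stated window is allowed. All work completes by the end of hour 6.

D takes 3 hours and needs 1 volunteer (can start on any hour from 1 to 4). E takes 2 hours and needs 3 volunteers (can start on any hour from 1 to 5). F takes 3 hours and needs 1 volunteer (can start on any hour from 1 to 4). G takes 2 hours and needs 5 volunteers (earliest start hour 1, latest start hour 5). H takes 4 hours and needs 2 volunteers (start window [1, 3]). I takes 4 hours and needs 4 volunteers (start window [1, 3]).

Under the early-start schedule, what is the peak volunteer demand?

Early-start schedule: D@1, E@1, F@1, G@1, H@1, I@1.
Load per hour: hour 1: 16, hour 2: 16, hour 3: 8, hour 4: 6, hour 5: 0, hour 6: 0.
Peak is 16.

16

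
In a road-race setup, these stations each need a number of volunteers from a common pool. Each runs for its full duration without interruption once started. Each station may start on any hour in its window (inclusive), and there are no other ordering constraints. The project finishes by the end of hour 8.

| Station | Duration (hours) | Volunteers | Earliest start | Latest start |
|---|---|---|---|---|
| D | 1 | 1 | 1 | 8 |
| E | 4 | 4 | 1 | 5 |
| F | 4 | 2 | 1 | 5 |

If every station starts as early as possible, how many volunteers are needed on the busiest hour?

Early-start schedule: D@1, E@1, F@1.
Load per hour: hour 1: 7, hour 2: 6, hour 3: 6, hour 4: 6, hour 5: 0, hour 6: 0, hour 7: 0, hour 8: 0.
Peak is 7.

7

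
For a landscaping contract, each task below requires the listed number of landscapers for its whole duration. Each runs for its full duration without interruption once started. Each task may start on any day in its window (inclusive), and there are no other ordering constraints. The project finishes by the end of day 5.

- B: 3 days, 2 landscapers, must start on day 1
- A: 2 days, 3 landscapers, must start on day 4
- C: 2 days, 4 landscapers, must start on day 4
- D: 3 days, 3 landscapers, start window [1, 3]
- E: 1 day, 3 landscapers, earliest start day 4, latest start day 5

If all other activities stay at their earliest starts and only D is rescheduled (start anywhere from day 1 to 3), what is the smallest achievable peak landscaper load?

D@1: d1:5  d2:5  d3:5  d4:10  d5:7 → peak 10
D@2: d1:2  d2:5  d3:5  d4:13  d5:7 → peak 13
D@3: d1:2  d2:2  d3:5  d4:13  d5:10 → peak 13
Best is D@1, peak 10.

10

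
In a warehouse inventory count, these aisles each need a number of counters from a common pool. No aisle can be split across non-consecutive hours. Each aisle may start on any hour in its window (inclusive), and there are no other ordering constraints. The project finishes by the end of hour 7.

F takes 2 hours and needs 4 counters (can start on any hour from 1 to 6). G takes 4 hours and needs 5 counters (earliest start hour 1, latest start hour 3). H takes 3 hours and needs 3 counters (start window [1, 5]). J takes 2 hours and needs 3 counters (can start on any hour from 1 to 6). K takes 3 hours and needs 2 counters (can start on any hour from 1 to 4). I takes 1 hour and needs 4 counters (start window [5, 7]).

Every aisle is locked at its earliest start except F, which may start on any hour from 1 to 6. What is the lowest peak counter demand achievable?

13

F@1: h1:17  h2:17  h3:10  h4:5  h5:4  h6:0  h7:0 → peak 17
F@2: h1:13  h2:17  h3:14  h4:5  h5:4  h6:0  h7:0 → peak 17
F@3: h1:13  h2:13  h3:14  h4:9  h5:4  h6:0  h7:0 → peak 14
F@4: h1:13  h2:13  h3:10  h4:9  h5:8  h6:0  h7:0 → peak 13
F@5: h1:13  h2:13  h3:10  h4:5  h5:8  h6:4  h7:0 → peak 13
F@6: h1:13  h2:13  h3:10  h4:5  h5:4  h6:4  h7:4 → peak 13
Best is F@4, peak 13.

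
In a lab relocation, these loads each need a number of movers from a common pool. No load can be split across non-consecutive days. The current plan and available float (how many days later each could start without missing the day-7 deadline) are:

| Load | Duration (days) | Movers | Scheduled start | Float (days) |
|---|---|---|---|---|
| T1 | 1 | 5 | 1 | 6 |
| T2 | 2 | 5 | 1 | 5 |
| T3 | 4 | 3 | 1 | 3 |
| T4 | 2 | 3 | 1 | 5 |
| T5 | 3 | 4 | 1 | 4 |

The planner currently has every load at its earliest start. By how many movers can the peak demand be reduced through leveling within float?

12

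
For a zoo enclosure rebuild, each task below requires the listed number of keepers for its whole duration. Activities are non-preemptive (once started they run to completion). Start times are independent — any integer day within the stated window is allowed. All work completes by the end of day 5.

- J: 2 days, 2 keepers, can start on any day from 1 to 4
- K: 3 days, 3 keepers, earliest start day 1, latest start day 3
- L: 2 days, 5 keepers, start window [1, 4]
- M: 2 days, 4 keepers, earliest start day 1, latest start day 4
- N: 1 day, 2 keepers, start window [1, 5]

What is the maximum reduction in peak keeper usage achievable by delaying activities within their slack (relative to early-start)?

9

Early-start peak: d1:16  d2:14  d3:3  d4:0  d5:0 ⇒ 16.
Leveled (J@1, K@3, L@1, M@3, N@5): d1:7  d2:7  d3:7  d4:7  d5:5 ⇒ 7.
Reduction 16 − 7 = 9.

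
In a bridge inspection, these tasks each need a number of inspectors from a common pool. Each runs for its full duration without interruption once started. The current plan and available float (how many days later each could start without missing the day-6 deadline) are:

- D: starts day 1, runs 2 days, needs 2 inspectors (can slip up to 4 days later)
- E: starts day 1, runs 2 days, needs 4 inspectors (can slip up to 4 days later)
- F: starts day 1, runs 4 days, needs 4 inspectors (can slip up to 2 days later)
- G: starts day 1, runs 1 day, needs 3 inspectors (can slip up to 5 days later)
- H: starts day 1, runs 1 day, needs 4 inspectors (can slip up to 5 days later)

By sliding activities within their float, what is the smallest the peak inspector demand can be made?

8

Early-start (D@1, E@1, F@1, G@1, H@1) gives peak 17: d1:17  d2:10  d3:4  d4:4  d5:0  d6:0.
Shift F→3, G→3, H→4.
Schedule D@1, E@1, F@3, G@3, H@4: d1:6  d2:6  d3:7  d4:8  d5:4  d6:4 — peak 8.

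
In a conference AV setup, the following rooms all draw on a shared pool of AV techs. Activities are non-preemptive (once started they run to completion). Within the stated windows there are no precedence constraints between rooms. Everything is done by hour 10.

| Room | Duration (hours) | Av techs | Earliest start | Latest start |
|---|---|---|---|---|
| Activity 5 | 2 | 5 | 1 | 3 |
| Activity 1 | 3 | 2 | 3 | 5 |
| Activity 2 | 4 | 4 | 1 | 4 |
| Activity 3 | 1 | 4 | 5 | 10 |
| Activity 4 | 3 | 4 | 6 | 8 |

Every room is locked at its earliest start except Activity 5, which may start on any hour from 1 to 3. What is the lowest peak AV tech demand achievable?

9

Activity 5@1: h1:9  h2:9  h3:6  h4:6  h5:6  h6:4  h7:4  h8:4  h9:0  h10:0 → peak 9
Activity 5@2: h1:4  h2:9  h3:11  h4:6  h5:6  h6:4  h7:4  h8:4  h9:0  h10:0 → peak 11
Activity 5@3: h1:4  h2:4  h3:11  h4:11  h5:6  h6:4  h7:4  h8:4  h9:0  h10:0 → peak 11
Best is Activity 5@1, peak 9.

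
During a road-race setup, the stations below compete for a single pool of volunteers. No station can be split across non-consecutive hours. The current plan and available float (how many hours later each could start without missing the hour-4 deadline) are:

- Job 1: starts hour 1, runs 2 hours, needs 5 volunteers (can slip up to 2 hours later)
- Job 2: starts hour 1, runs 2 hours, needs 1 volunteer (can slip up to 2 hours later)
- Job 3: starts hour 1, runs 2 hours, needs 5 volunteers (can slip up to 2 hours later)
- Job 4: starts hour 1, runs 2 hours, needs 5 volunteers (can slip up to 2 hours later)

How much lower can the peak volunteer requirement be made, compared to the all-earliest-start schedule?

Early-start peak: h1:16  h2:16  h3:0  h4:0 ⇒ 16.
Leveled (Job 1@1, Job 2@1, Job 3@3, Job 4@3): h1:6  h2:6  h3:10  h4:10 ⇒ 10.
Reduction 16 − 10 = 6.

6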